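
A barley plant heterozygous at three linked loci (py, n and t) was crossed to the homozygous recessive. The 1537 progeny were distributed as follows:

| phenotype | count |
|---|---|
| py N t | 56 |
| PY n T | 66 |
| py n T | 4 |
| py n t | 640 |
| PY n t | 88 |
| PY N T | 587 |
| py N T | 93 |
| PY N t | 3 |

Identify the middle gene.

t

The two most frequent reciprocal classes, py n t and PY N T, are the parental types, so the F1 was py n t / PY N T.
The two rarest classes, py n T and PY N t, are the double crossovers. Comparing them with the parentals, only the t allele has switched, so t is the middle locus and the order is n – t – py.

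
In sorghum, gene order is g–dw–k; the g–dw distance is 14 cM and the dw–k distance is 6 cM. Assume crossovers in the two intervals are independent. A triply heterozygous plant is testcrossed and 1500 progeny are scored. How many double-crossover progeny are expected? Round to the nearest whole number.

13

Map distances give recombination frequencies of 0.140 and 0.060 for the two intervals.
With no interference, expected double-crossover frequency = 0.140 × 0.060 = 0.00840.
Expected number = 0.00840 × 1500 = 12.60 ≈ 13.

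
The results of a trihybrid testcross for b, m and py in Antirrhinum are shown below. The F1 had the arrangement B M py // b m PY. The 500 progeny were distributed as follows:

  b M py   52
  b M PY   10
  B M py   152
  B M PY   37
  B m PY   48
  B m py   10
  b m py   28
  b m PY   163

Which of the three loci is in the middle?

m

The two rarest classes, B m py and b M PY, are the double crossovers. Comparing them with the parentals, only the m allele has switched, so m is the middle locus and the order is py – m – b.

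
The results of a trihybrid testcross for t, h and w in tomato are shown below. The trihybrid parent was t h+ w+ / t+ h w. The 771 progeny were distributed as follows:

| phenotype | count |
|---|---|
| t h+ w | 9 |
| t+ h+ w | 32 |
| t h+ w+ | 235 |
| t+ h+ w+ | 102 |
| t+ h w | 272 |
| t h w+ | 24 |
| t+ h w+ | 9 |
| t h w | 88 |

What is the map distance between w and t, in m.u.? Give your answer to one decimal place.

27.0 m.u.

The two rarest classes, t h+ w and t+ h w+, are the double crossovers. Comparing them with the parentals, only the w allele has switched, so w is the middle locus and the order is h – w – t.
Crossovers in the w–t interval produce the single-crossover classes t+ h+ w+ and t h w (102 + 88 = 190) plus the double crossovers (18).
RF(w–t) = (190 + 18) / 771 = 208/771 = 0.2698 → 27.0 m.u.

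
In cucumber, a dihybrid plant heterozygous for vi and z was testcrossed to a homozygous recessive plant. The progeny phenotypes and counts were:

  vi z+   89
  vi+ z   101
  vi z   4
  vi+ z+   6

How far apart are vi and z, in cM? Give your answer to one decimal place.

The two most frequent classes, vi+ z (101) and vi z+ (89), are the parental types, so the F1 was vi+ z / vi z+.
The recombinant classes are vi+ z+ and vi z: 6 + 4 = 10.
Recombination frequency = 10/200 = 0.0500 ≈ 5.0%, i.e. 5.0 cM.

5.0 cM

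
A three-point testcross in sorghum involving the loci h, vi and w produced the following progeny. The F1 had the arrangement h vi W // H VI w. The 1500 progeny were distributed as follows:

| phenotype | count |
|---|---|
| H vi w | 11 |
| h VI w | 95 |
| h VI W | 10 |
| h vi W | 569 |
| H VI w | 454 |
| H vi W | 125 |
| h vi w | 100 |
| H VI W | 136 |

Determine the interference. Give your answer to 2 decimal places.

0.49

The two rarest classes, h VI W and H vi w, are the double crossovers. Comparing them with the parentals, only the vi allele has switched, so vi is the middle locus and the order is w – vi – h.
w–vi: (236 + 21)/1500 = 0.1713; vi–h: (220 + 21)/1500 = 0.1607.
Expected DCO frequency = 0.1713 × 0.1607 ≈ 0.02753; observed = 21/1500 ≈ 0.01400.
Coefficient of coincidence = 0.01400/0.02753 ≈ 0.51; interference = 1 − 0.51 = 0.49.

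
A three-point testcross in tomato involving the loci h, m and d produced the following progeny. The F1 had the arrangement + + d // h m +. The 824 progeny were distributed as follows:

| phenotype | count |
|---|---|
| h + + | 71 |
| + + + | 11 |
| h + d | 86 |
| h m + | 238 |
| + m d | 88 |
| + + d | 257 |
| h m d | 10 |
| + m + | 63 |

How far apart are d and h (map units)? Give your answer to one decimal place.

The two rarest classes, + + + and h m d, are the double crossovers. Comparing them with the parentals, only the d allele has switched, so d is the middle locus and the order is m – d – h.
Crossovers in the d–h interval produce the single-crossover classes h + d and + m + (86 + 63 = 149) plus the double crossovers (21).
RF(d–h) = (149 + 21) / 824 = 170/824 = 0.2063 → 20.6 map units.

20.6 map units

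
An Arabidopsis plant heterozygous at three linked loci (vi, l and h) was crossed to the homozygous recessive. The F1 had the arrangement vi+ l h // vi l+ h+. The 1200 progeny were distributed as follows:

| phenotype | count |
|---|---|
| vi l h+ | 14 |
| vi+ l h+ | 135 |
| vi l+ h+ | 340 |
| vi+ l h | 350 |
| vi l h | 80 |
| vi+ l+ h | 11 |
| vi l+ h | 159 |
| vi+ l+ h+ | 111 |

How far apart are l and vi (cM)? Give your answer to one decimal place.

The two rarest classes, vi+ l+ h and vi l h+, are the double crossovers. Comparing them with the parentals, only the l allele has switched, so l is the middle locus and the order is h – l – vi.
Crossovers in the l–vi interval produce the single-crossover classes vi l h and vi+ l+ h+ (80 + 111 = 191) plus the double crossovers (25).
RF(l–vi) = (191 + 25) / 1200 = 216/1200 = 0.1800 → 18.0 cM.

18.0 cM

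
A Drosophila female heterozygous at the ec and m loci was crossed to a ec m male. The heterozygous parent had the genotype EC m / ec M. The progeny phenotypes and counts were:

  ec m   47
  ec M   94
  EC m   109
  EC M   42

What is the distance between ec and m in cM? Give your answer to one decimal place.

The recombinant classes are EC M and ec m: 42 + 47 = 89.
Recombination frequency = 89/292 = 0.3048 ≈ 30.5%, i.e. 30.5 cM.

30.5 cM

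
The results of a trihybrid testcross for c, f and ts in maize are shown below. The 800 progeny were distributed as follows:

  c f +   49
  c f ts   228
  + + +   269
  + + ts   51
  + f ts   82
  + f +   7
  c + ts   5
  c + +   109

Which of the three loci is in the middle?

f

The two most frequent reciprocal classes, c f ts and + + +, are the parental types, so the F1 was c f ts / + + +.
The two rarest classes, c + ts and + f +, are the double crossovers. Comparing them with the parentals, only the f allele has switched, so f is the middle locus and the order is ts – f – c.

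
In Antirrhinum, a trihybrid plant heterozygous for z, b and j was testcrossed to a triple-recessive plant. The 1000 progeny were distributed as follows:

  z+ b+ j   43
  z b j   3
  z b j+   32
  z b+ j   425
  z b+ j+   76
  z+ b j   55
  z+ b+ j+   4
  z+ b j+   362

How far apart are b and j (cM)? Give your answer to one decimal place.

13.8 cM

The two most frequent reciprocal classes, z b+ j and z+ b j+, are the parental types, so the F1 was z b+ j / z+ b j+.
The two rarest classes, z b j and z+ b+ j+, are the double crossovers. Comparing them with the parentals, only the b allele has switched, so b is the middle locus and the order is z – b – j.
Crossovers in the b–j interval produce the single-crossover classes z b+ j+ and z+ b j (76 + 55 = 131) plus the double crossovers (7).
RF(b–j) = (131 + 7) / 1000 = 138/1000 = 0.1380 → 13.8 cM.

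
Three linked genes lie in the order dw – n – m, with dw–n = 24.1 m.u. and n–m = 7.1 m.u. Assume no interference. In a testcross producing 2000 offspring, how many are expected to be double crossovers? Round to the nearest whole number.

34

Map distances give recombination frequencies of 0.241 and 0.071 for the two intervals.
With no interference, expected double-crossover frequency = 0.241 × 0.071 = 0.01711.
Expected number = 0.01711 × 2000 = 34.22 ≈ 34.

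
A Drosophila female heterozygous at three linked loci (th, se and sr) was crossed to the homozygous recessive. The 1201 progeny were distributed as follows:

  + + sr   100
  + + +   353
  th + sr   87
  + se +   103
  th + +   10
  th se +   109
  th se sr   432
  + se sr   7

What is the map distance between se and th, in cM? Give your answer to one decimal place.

17.2 cM

The two most frequent reciprocal classes, + + + and th se sr, are the parental types, so the F1 was + + + / th se sr.
The two rarest classes, th + + and + se sr, are the double crossovers. Comparing them with the parentals, only the th allele has switched, so th is the middle locus and the order is sr – th – se.
Crossovers in the th–se interval produce the single-crossover classes + se + and th + sr (103 + 87 = 190) plus the double crossovers (17).
RF(th–se) = (190 + 17) / 1201 = 207/1201 = 0.1724 → 17.2 cM.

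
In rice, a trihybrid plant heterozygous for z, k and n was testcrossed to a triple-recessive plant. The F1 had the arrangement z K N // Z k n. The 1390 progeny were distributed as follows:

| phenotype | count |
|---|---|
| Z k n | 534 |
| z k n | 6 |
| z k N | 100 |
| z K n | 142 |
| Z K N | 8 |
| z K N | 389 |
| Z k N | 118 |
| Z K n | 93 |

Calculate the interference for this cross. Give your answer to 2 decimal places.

The two rarest classes, Z K N and z k n, are the double crossovers. Comparing them with the parentals, only the z allele has switched, so z is the middle locus and the order is k – z – n.
k–z: (193 + 14)/1390 = 0.1489; z–n: (260 + 14)/1390 = 0.1971.
Expected DCO frequency = 0.1489 × 0.1971 ≈ 0.02935; observed = 14/1390 ≈ 0.01007.
Coefficient of coincidence = 0.01007/0.02935 ≈ 0.34; interference = 1 − 0.34 = 0.66.

0.66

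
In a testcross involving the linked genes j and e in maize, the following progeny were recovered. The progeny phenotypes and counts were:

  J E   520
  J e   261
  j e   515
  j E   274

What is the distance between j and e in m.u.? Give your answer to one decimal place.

The two most frequent classes, J E (520) and j e (515), are the parental types, so the F1 was J E / j e.
The recombinant classes are J e and j E: 261 + 274 = 535.
Recombination frequency = 535/1570 = 0.3408 ≈ 34.1%, i.e. 34.1 m.u.

34.1 m.u.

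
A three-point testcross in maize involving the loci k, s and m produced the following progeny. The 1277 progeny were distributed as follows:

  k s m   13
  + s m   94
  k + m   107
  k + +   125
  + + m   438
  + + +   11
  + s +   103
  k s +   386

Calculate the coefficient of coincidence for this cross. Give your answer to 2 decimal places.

The two most frequent reciprocal classes, + + m and k s +, are the parental types, so the F1 was + + m / k s +.
The two rarest classes, + + + and k s m, are the double crossovers. Comparing them with the parentals, only the m allele has switched, so m is the middle locus and the order is s – m – k.
s–m: (219 + 24)/1277 = 0.1903; m–k: (210 + 24)/1277 = 0.1832.
Expected DCO frequency = 0.1903 × 0.1832 ≈ 0.03486; observed = 24/1277 ≈ 0.01879.
Coefficient of coincidence = 0.01879/0.03486 ≈ 0.54.

0.54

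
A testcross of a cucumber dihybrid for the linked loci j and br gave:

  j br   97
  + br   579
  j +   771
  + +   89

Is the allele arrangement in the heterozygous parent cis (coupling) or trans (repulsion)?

trans

The two most frequent classes are + br (579) and j + (771); these are the parental (non-recombinant) types.
So the F1 carried + br on one chromosome and j + on the other — the recessive alleles are on opposite chromosomes (trans / repulsion).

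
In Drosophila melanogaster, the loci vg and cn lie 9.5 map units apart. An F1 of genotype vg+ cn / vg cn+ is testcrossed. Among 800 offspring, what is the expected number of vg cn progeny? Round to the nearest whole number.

38

A map distance of 9.5 map units corresponds to a recombination frequency of 0.095.
The F1 is vg+ cn / vg cn+, so vg cn is a recombinant gamete class with expected frequency r/2 = 0.095/2 = 0.0475.
Expected number = 0.0475 × 800 = 38.00 ≈ 38.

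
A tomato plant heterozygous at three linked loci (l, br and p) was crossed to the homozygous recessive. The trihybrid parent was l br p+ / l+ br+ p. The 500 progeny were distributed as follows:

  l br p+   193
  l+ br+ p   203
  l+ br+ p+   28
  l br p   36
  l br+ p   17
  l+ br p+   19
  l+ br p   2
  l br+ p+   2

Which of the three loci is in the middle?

br

The two rarest classes, l br+ p+ and l+ br p, are the double crossovers. Comparing them with the parentals, only the br allele has switched, so br is the middle locus and the order is l – br – p.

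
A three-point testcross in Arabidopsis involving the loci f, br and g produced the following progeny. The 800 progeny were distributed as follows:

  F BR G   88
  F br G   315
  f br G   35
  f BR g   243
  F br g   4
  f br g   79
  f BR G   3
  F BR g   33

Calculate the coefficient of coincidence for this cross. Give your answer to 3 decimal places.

0.429

The two most frequent reciprocal classes, F br G and f BR g, are the parental types, so the F1 was F br G / f BR g.
The two rarest classes, F br g and f BR G, are the double crossovers. Comparing them with the parentals, only the g allele has switched, so g is the middle locus and the order is br – g – f.
br–g: (167 + 7)/800 = 0.2175; g–f: (68 + 7)/800 = 0.0938.
Expected DCO frequency = 0.2175 × 0.0938 ≈ 0.02040; observed = 7/800 ≈ 0.00875.
Coefficient of coincidence = 0.00875/0.02040 ≈ 0.429.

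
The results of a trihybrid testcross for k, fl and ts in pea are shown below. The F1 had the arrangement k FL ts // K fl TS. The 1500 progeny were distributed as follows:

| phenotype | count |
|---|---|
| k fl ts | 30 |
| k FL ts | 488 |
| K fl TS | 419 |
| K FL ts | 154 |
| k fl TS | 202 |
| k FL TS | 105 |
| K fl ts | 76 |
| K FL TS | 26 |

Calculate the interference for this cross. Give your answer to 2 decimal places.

The two rarest classes, k fl ts and K FL TS, are the double crossovers. Comparing them with the parentals, only the fl allele has switched, so fl is the middle locus and the order is ts – fl – k.
ts–fl: (181 + 56)/1500 = 0.1580; fl–k: (356 + 56)/1500 = 0.2747.
Expected DCO frequency = 0.1580 × 0.2747 ≈ 0.04340; observed = 56/1500 ≈ 0.03733.
Coefficient of coincidence = 0.03733/0.04340 ≈ 0.86; interference = 1 − 0.86 = 0.14.

0.14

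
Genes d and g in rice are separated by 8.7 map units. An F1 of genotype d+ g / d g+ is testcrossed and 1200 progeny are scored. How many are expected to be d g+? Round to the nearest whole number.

A map distance of 8.7 map units corresponds to a recombination frequency of 0.087.
The F1 is d+ g / d g+, so d g+ is a parental gamete class with expected frequency (1 − r)/2 = 0.913/2 = 0.4565.
Expected number = 0.4565 × 1200 = 547.80 ≈ 548.

548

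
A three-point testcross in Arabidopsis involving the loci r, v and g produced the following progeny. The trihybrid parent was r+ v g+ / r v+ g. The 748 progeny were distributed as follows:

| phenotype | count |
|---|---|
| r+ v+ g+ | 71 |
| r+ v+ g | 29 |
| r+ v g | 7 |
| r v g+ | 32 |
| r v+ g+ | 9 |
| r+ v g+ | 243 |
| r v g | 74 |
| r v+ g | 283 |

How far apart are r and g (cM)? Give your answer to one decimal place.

10.3 cM

The two rarest classes, r+ v g and r v+ g+, are the double crossovers. Comparing them with the parentals, only the g allele has switched, so g is the middle locus and the order is r – g – v.
Crossovers in the r–g interval produce the single-crossover classes r v g+ and r+ v+ g (32 + 29 = 61) plus the double crossovers (16).
RF(r–g) = (61 + 16) / 748 = 77/748 = 0.1029 → 10.3 cM.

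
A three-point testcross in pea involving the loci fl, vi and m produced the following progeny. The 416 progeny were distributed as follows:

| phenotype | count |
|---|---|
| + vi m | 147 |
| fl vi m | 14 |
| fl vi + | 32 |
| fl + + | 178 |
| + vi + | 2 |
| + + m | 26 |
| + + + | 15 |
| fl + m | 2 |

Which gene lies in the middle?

The two most frequent reciprocal classes, fl + + and + vi m, are the parental types, so the F1 was fl + + / + vi m.
The two rarest classes, fl + m and + vi +, are the double crossovers. Comparing them with the parentals, only the m allele has switched, so m is the middle locus and the order is vi – m – fl.

m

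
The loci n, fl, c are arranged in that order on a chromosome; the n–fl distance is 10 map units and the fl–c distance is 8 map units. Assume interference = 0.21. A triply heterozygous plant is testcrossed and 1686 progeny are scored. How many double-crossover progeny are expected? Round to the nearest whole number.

11

Map distances give recombination frequencies of 0.100 and 0.080 for the two intervals.
With interference 0.21 (so coincidence = 0.79), expected double-crossover frequency = 0.100 × 0.080 × 0.79 = 0.00632.
Expected number = 0.00632 × 1686 = 10.66 ≈ 11.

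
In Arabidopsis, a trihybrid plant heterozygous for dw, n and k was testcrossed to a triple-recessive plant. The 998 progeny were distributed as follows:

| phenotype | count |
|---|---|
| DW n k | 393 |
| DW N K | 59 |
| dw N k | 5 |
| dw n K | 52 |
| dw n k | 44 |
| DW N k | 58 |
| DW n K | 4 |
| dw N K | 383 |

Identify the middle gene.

k

The two most frequent reciprocal classes, DW n k and dw N K, are the parental types, so the F1 was DW n k / dw N K.
The two rarest classes, DW n K and dw N k, are the double crossovers. Comparing them with the parentals, only the k allele has switched, so k is the middle locus and the order is dw – k – n.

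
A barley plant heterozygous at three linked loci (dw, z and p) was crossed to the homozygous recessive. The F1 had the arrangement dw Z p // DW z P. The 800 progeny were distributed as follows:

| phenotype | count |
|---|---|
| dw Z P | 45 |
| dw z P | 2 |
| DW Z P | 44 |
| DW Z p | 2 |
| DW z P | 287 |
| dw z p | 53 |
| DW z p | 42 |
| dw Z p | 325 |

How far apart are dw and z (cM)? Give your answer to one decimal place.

12.6 cM

The two rarest classes, DW Z p and dw z P, are the double crossovers. Comparing them with the parentals, only the dw allele has switched, so dw is the middle locus and the order is z – dw – p.
Crossovers in the z–dw interval produce the single-crossover classes dw z p and DW Z P (53 + 44 = 97) plus the double crossovers (4).
RF(z–dw) = (97 + 4) / 800 = 101/800 = 0.1263 → 12.6 cM.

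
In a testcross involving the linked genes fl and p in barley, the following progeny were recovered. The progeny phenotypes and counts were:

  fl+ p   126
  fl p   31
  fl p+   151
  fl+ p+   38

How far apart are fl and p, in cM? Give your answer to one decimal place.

19.9 cM

The two most frequent classes, fl+ p (126) and fl p+ (151), are the parental types, so the F1 was fl+ p / fl p+.
The recombinant classes are fl+ p+ and fl p: 38 + 31 = 69.
Recombination frequency = 69/346 = 0.1994 ≈ 19.9%, i.e. 19.9 cM.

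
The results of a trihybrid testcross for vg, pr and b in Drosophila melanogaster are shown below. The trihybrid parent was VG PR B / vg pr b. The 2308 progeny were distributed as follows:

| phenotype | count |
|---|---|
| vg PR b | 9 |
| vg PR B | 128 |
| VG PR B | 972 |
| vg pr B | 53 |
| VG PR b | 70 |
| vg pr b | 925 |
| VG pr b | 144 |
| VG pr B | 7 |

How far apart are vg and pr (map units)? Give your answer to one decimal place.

The two rarest classes, VG pr B and vg PR b, are the double crossovers. Comparing them with the parentals, only the pr allele has switched, so pr is the middle locus and the order is vg – pr – b.
Crossovers in the vg–pr interval produce the single-crossover classes vg PR B and VG pr b (128 + 144 = 272) plus the double crossovers (16).
RF(vg–pr) = (272 + 16) / 2308 = 288/2308 = 0.1248 → 12.5 map units.

12.5 map units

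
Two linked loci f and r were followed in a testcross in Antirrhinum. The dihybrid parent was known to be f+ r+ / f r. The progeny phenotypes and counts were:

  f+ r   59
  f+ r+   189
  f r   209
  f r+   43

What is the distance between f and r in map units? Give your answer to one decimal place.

20.4 map units

The recombinant classes are f+ r and f r+: 59 + 43 = 102.
Recombination frequency = 102/500 = 0.2040 ≈ 20.4%, i.e. 20.4 map units.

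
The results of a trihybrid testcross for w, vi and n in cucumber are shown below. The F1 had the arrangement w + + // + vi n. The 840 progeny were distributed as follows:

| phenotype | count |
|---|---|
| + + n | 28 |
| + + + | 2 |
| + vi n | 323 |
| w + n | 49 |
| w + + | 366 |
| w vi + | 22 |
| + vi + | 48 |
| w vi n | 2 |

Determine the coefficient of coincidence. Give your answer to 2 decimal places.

0.62

The two rarest classes, + + + and w vi n, are the double crossovers. Comparing them with the parentals, only the w allele has switched, so w is the middle locus and the order is n – w – vi.
n–w: (97 + 4)/840 = 0.1202; w–vi: (50 + 4)/840 = 0.0643.
Expected DCO frequency = 0.1202 × 0.0643 ≈ 0.00773; observed = 4/840 ≈ 0.00476.
Coefficient of coincidence = 0.00476/0.00773 ≈ 0.62.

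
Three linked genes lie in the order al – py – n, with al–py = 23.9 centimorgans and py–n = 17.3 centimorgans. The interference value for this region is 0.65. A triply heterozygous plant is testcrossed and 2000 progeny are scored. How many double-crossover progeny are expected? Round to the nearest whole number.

Map distances give recombination frequencies of 0.239 and 0.173 for the two intervals.
With interference 0.65 (so coincidence = 0.35), expected double-crossover frequency = 0.239 × 0.173 × 0.35 = 0.01447.
Expected number = 0.01447 × 2000 = 28.94 ≈ 29.

29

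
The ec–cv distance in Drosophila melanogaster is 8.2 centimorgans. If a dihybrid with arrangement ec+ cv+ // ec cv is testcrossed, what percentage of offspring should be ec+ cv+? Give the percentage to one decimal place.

A map distance of 8.2 centimorgans corresponds to a recombination frequency of 0.082.
The F1 is ec+ cv+ / ec cv, so ec+ cv+ is a parental gamete class with expected frequency (1 − r)/2 = 0.918/2 = 0.4590.
That is 0.4590 = 45.9% of the progeny.

45.9%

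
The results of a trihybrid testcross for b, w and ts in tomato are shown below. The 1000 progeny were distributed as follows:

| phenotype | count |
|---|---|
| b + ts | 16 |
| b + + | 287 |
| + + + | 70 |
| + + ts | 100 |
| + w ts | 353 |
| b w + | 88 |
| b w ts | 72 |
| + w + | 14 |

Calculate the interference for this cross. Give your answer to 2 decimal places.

The two most frequent reciprocal classes, b + + and + w ts, are the parental types, so the F1 was b + + / + w ts.
The two rarest classes, b + ts and + w +, are the double crossovers. Comparing them with the parentals, only the ts allele has switched, so ts is the middle locus and the order is w – ts – b.
w–ts: (188 + 30)/1000 = 0.2180; ts–b: (142 + 30)/1000 = 0.1720.
Expected DCO frequency = 0.2180 × 0.1720 ≈ 0.03750; observed = 30/1000 ≈ 0.03000.
Coefficient of coincidence = 0.03000/0.03750 ≈ 0.80; interference = 1 − 0.80 = 0.20.

0.20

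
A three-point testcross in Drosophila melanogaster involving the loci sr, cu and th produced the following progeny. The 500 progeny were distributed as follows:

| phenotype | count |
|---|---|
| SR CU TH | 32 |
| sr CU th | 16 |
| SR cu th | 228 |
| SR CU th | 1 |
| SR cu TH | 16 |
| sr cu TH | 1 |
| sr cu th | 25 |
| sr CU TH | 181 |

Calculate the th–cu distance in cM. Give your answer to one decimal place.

The two most frequent reciprocal classes, sr CU TH and SR cu th, are the parental types, so the F1 was sr CU TH / SR cu th.
The two rarest classes, sr cu TH and SR CU th, are the double crossovers. Comparing them with the parentals, only the cu allele has switched, so cu is the middle locus and the order is th – cu – sr.
Crossovers in the th–cu interval produce the single-crossover classes sr CU th and SR cu TH (16 + 16 = 32) plus the double crossovers (2).
RF(th–cu) = (32 + 2) / 500 = 34/500 = 0.0680 → 6.8 cM.

6.8 cM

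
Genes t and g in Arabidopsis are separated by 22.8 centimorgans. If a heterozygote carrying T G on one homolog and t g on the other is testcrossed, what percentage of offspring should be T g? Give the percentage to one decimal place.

A map distance of 22.8 centimorgans corresponds to a recombination frequency of 0.228.
The F1 is T G / t g, so T g is a recombinant gamete class with expected frequency r/2 = 0.228/2 = 0.1140.
That is 0.1140 = 11.4% of the progeny.

11.4%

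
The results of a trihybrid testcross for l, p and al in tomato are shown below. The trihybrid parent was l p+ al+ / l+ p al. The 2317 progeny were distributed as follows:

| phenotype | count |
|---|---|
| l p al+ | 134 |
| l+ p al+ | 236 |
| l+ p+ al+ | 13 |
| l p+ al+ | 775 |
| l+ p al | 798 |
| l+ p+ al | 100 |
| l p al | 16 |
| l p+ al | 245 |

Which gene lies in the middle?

l

The two rarest classes, l+ p+ al+ and l p al, are the double crossovers. Comparing them with the parentals, only the l allele has switched, so l is the middle locus and the order is p – l – al.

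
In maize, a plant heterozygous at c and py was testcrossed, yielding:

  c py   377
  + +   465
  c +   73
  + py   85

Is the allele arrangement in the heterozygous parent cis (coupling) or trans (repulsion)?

cis

The two most frequent classes are + + (465) and c py (377); these are the parental (non-recombinant) types.
So the F1 carried + + on one chromosome and c py on the other — the recessive alleles are on the same chromosome (cis / coupling).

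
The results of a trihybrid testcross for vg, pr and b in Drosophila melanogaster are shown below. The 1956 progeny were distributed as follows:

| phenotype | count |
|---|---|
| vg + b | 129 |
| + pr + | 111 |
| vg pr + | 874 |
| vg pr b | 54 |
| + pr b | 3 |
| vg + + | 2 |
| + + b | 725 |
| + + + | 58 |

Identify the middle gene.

pr

The two most frequent reciprocal classes, vg pr + and + + b, are the parental types, so the F1 was vg pr + / + + b.
The two rarest classes, vg + + and + pr b, are the double crossovers. Comparing them with the parentals, only the pr allele has switched, so pr is the middle locus and the order is vg – pr – b.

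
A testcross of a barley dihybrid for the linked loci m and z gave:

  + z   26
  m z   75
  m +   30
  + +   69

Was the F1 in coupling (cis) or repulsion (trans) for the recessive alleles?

The two most frequent classes are + + (69) and m z (75); these are the parental (non-recombinant) types.
So the F1 carried + + on one chromosome and m z on the other — the recessive alleles are on the same chromosome (cis / coupling).

cis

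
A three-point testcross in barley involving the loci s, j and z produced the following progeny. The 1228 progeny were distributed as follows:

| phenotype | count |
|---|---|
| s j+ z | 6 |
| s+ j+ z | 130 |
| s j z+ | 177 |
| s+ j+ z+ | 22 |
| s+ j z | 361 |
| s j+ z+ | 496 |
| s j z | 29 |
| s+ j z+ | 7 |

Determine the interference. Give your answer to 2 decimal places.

The two most frequent reciprocal classes, s j+ z+ and s+ j z, are the parental types, so the F1 was s j+ z+ / s+ j z.
The two rarest classes, s j+ z and s+ j z+, are the double crossovers. Comparing them with the parentals, only the z allele has switched, so z is the middle locus and the order is j – z – s.
j–z: (307 + 13)/1228 = 0.2606; z–s: (51 + 13)/1228 = 0.0521.
Expected DCO frequency = 0.2606 × 0.0521 ≈ 0.01358; observed = 13/1228 ≈ 0.01059.
Coefficient of coincidence = 0.01059/0.01358 ≈ 0.78; interference = 1 − 0.78 = 0.22.

0.22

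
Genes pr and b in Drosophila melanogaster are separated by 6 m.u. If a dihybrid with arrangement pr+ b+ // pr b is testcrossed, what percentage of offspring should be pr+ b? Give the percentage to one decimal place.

3.0%

A map distance of 6 m.u. corresponds to a recombination frequency of 0.060.
The F1 is pr+ b+ / pr b, so pr+ b is a recombinant gamete class with expected frequency r/2 = 0.060/2 = 0.0300.
That is 0.0300 = 3.0% of the progeny.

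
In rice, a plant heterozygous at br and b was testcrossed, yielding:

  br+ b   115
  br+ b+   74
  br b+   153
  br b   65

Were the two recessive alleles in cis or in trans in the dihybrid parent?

trans

The two most frequent classes are br+ b (115) and br b+ (153); these are the parental (non-recombinant) types.
So the F1 carried br+ b on one chromosome and br b+ on the other — the recessive alleles are on opposite chromosomes (trans / repulsion).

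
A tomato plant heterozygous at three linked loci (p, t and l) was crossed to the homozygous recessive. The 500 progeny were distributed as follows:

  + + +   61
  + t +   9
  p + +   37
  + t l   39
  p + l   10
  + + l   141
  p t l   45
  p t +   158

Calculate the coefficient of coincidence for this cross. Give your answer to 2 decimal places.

0.80

The two most frequent reciprocal classes, p t + and + + l, are the parental types, so the F1 was p t + / + + l.
The two rarest classes, + t + and p + l, are the double crossovers. Comparing them with the parentals, only the p allele has switched, so p is the middle locus and the order is l – p – t.
l–p: (106 + 19)/500 = 0.2500; p–t: (76 + 19)/500 = 0.1900.
Expected DCO frequency = 0.2500 × 0.1900 ≈ 0.04750; observed = 19/500 ≈ 0.03800.
Coefficient of coincidence = 0.03800/0.04750 ≈ 0.80.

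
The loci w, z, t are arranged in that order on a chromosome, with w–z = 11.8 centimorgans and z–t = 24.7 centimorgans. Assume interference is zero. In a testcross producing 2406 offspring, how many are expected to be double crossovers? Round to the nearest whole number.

Map distances give recombination frequencies of 0.118 and 0.247 for the two intervals.
With no interference, expected double-crossover frequency = 0.118 × 0.247 = 0.02915.
Expected number = 0.02915 × 2406 = 70.13 ≈ 70.

70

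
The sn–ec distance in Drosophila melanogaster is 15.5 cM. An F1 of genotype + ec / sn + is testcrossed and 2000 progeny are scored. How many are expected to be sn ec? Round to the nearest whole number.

155

A map distance of 15.5 cM corresponds to a recombination frequency of 0.155.
The F1 is + ec / sn +, so sn ec is a recombinant gamete class with expected frequency r/2 = 0.155/2 = 0.0775.
Expected number = 0.0775 × 2000 = 155.00 ≈ 155.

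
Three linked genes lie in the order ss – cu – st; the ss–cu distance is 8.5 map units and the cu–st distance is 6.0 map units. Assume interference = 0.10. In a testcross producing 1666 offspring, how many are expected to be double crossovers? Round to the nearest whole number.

Map distances give recombination frequencies of 0.085 and 0.060 for the two intervals.
With interference 0.10 (so coincidence = 0.90), expected double-crossover frequency = 0.085 × 0.060 × 0.90 = 0.00459.
Expected number = 0.00459 × 1666 = 7.65 ≈ 8.

8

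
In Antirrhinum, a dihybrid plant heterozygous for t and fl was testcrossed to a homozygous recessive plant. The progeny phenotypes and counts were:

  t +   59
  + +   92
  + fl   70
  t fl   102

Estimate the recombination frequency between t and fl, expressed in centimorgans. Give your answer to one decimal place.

The two most frequent classes, + + (92) and t fl (102), are the parental types, so the F1 was + + / t fl.
The recombinant classes are + fl and t +: 70 + 59 = 129.
Recombination frequency = 129/323 = 0.3994 ≈ 39.9%, i.e. 39.9 centimorgans.

39.9 centimorgans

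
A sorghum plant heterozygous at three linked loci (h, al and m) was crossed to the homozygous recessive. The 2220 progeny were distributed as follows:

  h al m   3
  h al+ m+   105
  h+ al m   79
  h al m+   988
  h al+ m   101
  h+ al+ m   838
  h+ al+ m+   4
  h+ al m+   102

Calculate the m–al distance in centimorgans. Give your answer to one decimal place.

The two most frequent reciprocal classes, h+ al+ m and h al m+, are the parental types, so the F1 was h+ al+ m / h al m+.
The two rarest classes, h+ al+ m+ and h al m, are the double crossovers. Comparing them with the parentals, only the m allele has switched, so m is the middle locus and the order is al – m – h.
Crossovers in the al–m interval produce the single-crossover classes h+ al m and h al+ m+ (79 + 105 = 184) plus the double crossovers (7).
RF(al–m) = (184 + 7) / 2220 = 191/2220 = 0.0860 → 8.6 centimorgans.

8.6 centimorgans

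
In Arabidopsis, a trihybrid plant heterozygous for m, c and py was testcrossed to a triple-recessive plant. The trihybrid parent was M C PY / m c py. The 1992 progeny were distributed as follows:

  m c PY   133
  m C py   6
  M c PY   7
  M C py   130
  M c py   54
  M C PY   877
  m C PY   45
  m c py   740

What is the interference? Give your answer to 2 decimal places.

The two rarest classes, M c PY and m C py, are the double crossovers. Comparing them with the parentals, only the c allele has switched, so c is the middle locus and the order is m – c – py.
m–c: (99 + 13)/1992 = 0.0562; c–py: (263 + 13)/1992 = 0.1386.
Expected DCO frequency = 0.0562 × 0.1386 ≈ 0.00779; observed = 13/1992 ≈ 0.00653.
Coefficient of coincidence = 0.00653/0.00779 ≈ 0.84; interference = 1 − 0.84 = 0.16.

0.16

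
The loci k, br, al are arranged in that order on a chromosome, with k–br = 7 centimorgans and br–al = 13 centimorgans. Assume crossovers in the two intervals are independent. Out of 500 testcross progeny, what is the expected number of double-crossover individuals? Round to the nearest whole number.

5

Map distances give recombination frequencies of 0.070 and 0.130 for the two intervals.
With no interference, expected double-crossover frequency = 0.070 × 0.130 = 0.00910.
Expected number = 0.00910 × 500 = 4.55 ≈ 5.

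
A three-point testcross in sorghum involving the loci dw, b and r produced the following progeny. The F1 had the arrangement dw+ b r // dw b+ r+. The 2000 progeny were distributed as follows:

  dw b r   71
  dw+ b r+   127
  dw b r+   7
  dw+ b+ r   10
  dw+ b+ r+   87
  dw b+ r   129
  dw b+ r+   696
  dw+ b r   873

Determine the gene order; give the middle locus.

b

The two rarest classes, dw+ b+ r and dw b r+, are the double crossovers. Comparing them with the parentals, only the b allele has switched, so b is the middle locus and the order is dw – b – r.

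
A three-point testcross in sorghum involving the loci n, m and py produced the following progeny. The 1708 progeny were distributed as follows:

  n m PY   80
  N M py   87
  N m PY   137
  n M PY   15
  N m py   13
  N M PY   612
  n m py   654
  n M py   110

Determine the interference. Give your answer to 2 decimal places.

The two most frequent reciprocal classes, n m py and N M PY, are the parental types, so the F1 was n m py / N M PY.
The two rarest classes, N m py and n M PY, are the double crossovers. Comparing them with the parentals, only the n allele has switched, so n is the middle locus and the order is py – n – m.
py–n: (167 + 28)/1708 = 0.1142; n–m: (247 + 28)/1708 = 0.1610.
Expected DCO frequency = 0.1142 × 0.1610 ≈ 0.01839; observed = 28/1708 ≈ 0.01639.
Coefficient of coincidence = 0.01639/0.01839 ≈ 0.89; interference = 1 − 0.89 = 0.11.

0.11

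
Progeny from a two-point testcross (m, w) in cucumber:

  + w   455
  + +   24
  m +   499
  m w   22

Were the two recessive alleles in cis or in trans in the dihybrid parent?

trans

The two most frequent classes are + w (455) and m + (499); these are the parental (non-recombinant) types.
So the F1 carried + w on one chromosome and m + on the other — the recessive alleles are on opposite chromosomes (trans / repulsion).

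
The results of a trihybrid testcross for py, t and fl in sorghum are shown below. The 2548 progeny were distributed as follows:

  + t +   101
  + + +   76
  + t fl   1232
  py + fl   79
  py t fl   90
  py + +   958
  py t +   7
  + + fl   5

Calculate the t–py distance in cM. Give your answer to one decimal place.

The two most frequent reciprocal classes, + t fl and py + +, are the parental types, so the F1 was + t fl / py + +.
The two rarest classes, + + fl and py t +, are the double crossovers. Comparing them with the parentals, only the t allele has switched, so t is the middle locus and the order is fl – t – py.
Crossovers in the t–py interval produce the single-crossover classes py t fl and + + + (90 + 76 = 166) plus the double crossovers (12).
RF(t–py) = (166 + 12) / 2548 = 178/2548 = 0.0699 → 7.0 cM.

7.0 cM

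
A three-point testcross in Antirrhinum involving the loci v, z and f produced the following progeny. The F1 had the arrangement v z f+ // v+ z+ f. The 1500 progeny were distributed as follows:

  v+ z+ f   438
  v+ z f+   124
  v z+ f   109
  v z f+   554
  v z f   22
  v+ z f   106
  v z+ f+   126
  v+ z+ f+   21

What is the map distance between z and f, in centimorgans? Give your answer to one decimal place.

18.3 centimorgans

The two rarest classes, v z f and v+ z+ f+, are the double crossovers. Comparing them with the parentals, only the f allele has switched, so f is the middle locus and the order is v – f – z.
Crossovers in the f–z interval produce the single-crossover classes v z+ f+ and v+ z f (126 + 106 = 232) plus the double crossovers (43).
RF(f–z) = (232 + 43) / 1500 = 275/1500 = 0.1833 → 18.3 centimorgans.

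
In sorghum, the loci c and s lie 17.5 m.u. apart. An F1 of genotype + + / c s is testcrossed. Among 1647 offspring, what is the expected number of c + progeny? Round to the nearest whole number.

144

A map distance of 17.5 m.u. corresponds to a recombination frequency of 0.175.
The F1 is + + / c s, so c + is a recombinant gamete class with expected frequency r/2 = 0.175/2 = 0.0875.
Expected number = 0.0875 × 1647 = 144.11 ≈ 144.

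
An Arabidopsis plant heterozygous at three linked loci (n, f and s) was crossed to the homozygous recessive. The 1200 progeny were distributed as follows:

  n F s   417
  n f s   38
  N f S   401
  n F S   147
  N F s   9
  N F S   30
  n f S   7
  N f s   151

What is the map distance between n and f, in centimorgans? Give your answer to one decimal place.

The two most frequent reciprocal classes, n F s and N f S, are the parental types, so the F1 was n F s / N f S.
The two rarest classes, N F s and n f S, are the double crossovers. Comparing them with the parentals, only the n allele has switched, so n is the middle locus and the order is s – n – f.
Crossovers in the n–f interval produce the single-crossover classes n f s and N F S (38 + 30 = 68) plus the double crossovers (16).
RF(n–f) = (68 + 16) / 1200 = 84/1200 = 0.0700 → 7.0 centimorgans.

7.0 centimorgans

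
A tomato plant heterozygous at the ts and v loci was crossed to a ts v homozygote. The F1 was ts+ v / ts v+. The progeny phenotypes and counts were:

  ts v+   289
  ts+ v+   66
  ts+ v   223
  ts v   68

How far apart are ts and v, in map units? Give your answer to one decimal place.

The recombinant classes are ts+ v+ and ts v: 66 + 68 = 134.
Recombination frequency = 134/646 = 0.2074 ≈ 20.7%, i.e. 20.7 map units.

20.7 map units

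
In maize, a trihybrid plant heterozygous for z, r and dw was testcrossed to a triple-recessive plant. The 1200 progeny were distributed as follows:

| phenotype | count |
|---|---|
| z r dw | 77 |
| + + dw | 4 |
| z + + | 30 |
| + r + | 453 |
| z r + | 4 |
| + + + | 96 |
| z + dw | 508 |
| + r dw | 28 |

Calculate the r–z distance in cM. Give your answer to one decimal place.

The two most frequent reciprocal classes, z + dw and + r +, are the parental types, so the F1 was z + dw / + r +.
The two rarest classes, + + dw and z r +, are the double crossovers. Comparing them with the parentals, only the z allele has switched, so z is the middle locus and the order is dw – z – r.
Crossovers in the z–r interval produce the single-crossover classes z r dw and + + + (77 + 96 = 173) plus the double crossovers (8).
RF(z–r) = (173 + 8) / 1200 = 181/1200 = 0.1508 → 15.1 cM.

15.1 cM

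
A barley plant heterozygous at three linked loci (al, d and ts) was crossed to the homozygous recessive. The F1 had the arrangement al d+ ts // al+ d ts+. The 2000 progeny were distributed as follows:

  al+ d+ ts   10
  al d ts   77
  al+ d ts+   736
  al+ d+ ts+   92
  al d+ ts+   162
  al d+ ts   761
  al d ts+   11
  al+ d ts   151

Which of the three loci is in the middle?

The two rarest classes, al+ d+ ts and al d ts+, are the double crossovers. Comparing them with the parentals, only the al allele has switched, so al is the middle locus and the order is ts – al – d.

al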